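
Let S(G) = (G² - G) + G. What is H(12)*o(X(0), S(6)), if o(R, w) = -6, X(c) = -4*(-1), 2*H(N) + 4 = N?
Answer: -24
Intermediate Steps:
H(N) = -2 + N/2
X(c) = 4
S(G) = G²
H(12)*o(X(0), S(6)) = (-2 + (½)*12)*(-6) = (-2 + 6)*(-6) = 4*(-6) = -24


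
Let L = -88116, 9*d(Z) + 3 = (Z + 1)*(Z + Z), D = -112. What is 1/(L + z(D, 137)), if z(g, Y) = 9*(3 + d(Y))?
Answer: -1/50280 ≈ -1.9889e-5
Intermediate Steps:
d(Z) = -1/3 + 2*Z*(1 + Z)/9 (d(Z) = -1/3 + ((Z + 1)*(Z + Z))/9 = -1/3 + ((1 + Z)*(2*Z))/9 = -1/3 + (2*Z*(1 + Z))/9 = -1/3 + 2*Z*(1 + Z)/9)
z(g, Y) = 24 + 2*Y + 2*Y**2 (z(g, Y) = 9*(3 + (-1/3 + 2*Y/9 + 2*Y**2/9)) = 9*(8/3 + 2*Y/9 + 2*Y**2/9) = 24 + 2*Y + 2*Y**2)
1/(L + z(D, 137)) = 1/(-88116 + (24 + 2*137 + 2*137**2)) = 1/(-88116 + (24 + 274 + 2*18769)) = 1/(-88116 + (24 + 274 + 37538)) = 1/(-88116 + 37836) = 1/(-50280) = -1/50280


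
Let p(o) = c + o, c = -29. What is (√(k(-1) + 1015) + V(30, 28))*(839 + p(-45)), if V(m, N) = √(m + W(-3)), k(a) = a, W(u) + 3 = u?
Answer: 11475*√6 ≈ 28108.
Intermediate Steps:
p(o) = -29 + o
W(u) = -3 + u
V(m, N) = √(-6 + m) (V(m, N) = √(m + (-3 - 3)) = √(m - 6) = √(-6 + m))
(√(k(-1) + 1015) + V(30, 28))*(839 + p(-45)) = (√(-1 + 1015) + √(-6 + 30))*(839 + (-29 - 45)) = (√1014 + √24)*(839 - 74) = (13*√6 + 2*√6)*765 = (15*√6)*765 = 11475*√6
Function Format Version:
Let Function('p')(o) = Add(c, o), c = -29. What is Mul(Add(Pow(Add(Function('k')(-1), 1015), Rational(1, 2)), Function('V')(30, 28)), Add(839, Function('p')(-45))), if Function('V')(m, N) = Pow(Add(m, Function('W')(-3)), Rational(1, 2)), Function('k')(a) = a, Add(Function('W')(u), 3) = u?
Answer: Mul(11475, Pow(6, Rational(1, 2))) ≈ 28108.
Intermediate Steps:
Function('p')(o) = Add(-29, o)
Function('W')(u) = Add(-3, u)
Function('V')(m, N) = Pow(Add(-6, m), Rational(1, 2)) (Function('V')(m, N) = Pow(Add(m, Add(-3, -3)), Rational(1, 2)) = Pow(Add(m, -6), Rational(1, 2)) = Pow(Add(-6, m), Rational(1, 2)))
Mul(Add(Pow(Add(Function('k')(-1), 1015), Rational(1, 2)), Function('V')(30, 28)), Add(839, Function('p')(-45))) = Mul(Add(Pow(Add(-1, 1015), Rational(1, 2)), Pow(Add(-6, 30), Rational(1, 2))), Add(839, Add(-29, -45))) = Mul(Add(Pow(1014, Rational(1, 2)), Pow(24, Rational(1, 2))), Add(839, -74)) = Mul(Add(Mul(13, Pow(6, Rational(1, 2))), Mul(2, Pow(6, Rational(1, 2)))), 765) = Mul(Mul(15, Pow(6, Rational(1, 2))), 765) = Mul(11475, Pow(6, Rational(1, 2)))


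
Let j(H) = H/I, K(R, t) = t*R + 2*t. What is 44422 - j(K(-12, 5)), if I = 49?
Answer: 2176728/49 ≈ 44423.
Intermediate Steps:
K(R, t) = 2*t + R*t (K(R, t) = R*t + 2*t = 2*t + R*t)
j(H) = H/49
44422 - j(K(-12, 5)) = 44422 - 5*(2 - 12)/49 = 44422 - 5*(-10)/49 = 44422 - (-50)/49 = 44422 - 1*(-50/49) = 44422 + 50/49 = 2176728/49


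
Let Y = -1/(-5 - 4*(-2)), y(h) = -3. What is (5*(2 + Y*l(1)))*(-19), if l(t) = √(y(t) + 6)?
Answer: -190 + 95*√3/3 ≈ -135.15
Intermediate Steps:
l(t) = √3 (l(t) = √(-3 + 6) = √3)
Y = -⅓ (Y = -1/(-5 + 8) = -1/3 = -1*⅓ = -⅓ ≈ -0.33333)
(5*(2 + Y*l(1)))*(-19) = (5*(2 - √3/3))*(-19) = (10 - 5*√3/3)*(-19) = -190 + 95*√3/3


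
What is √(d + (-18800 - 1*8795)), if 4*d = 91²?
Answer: I*√102099/2 ≈ 159.76*I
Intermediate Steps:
d = 8281/4 (d = (¼)*91² = (¼)*8281 = 8281/4 ≈ 2070.3)
√(d + (-18800 - 1*8795)) = √(8281/4 + (-18800 - 1*8795)) = √(8281/4 + (-18800 - 8795)) = √(8281/4 - 27595) = √(-102099/4) = I*√102099/2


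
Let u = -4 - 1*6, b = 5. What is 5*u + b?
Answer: -45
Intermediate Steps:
u = -10 (u = -4 - 6 = -10)
5*u + b = 5*(-10) + 5 = -50 + 5 = -45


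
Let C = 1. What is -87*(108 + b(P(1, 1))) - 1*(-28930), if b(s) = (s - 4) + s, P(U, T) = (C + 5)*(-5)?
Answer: 25102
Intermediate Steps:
P(U, T) = -30 (P(U, T) = (1 + 5)*(-5) = 6*(-5) = -30)
b(s) = -4 + 2*s (b(s) = (-4 + s) + s = -4 + 2*s)
-87*(108 + b(P(1, 1))) - 1*(-28930) = -87*(108 + (-4 + 2*(-30))) - 1*(-28930) = -87*(108 + (-4 - 60)) + 28930 = -87*(108 - 64) + 28930 = -87*44 + 28930 = -3828 + 28930 = 25102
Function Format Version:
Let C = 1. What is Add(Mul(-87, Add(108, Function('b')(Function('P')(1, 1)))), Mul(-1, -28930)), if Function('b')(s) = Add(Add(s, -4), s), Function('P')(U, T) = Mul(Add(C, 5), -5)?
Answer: 25102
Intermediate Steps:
Function('P')(U, T) = -30 (Function('P')(U, T) = Mul(Add(1, 5), -5) = Mul(6, -5) = -30)
Function('b')(s) = Add(-4, Mul(2, s)) (Function('b')(s) = Add(Add(-4, s), s) = Add(-4, Mul(2, s)))
Add(Mul(-87, Add(108, Function('b')(Function('P')(1, 1)))), Mul(-1, -28930)) = Add(Mul(-87, Add(108, Add(-4, Mul(2, -30)))), Mul(-1, -28930)) = Add(Mul(-87, Add(108, Add(-4, -60))), 28930) = Add(Mul(-87, Add(108, -64)), 28930) = Add(Mul(-87, 44), 28930) = Add(-3828, 28930) = 25102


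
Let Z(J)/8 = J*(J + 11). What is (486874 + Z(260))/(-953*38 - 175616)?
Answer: -1711/345 ≈ -4.9594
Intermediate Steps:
Z(J) = 8*J*(11 + J) (Z(J) = 8*(J*(J + 11)) = 8*(J*(11 + J)) = 8*J*(11 + J))
(486874 + Z(260))/(-953*38 - 175616) = (486874 + 8*260*(11 + 260))/(-953*38 - 175616) = (486874 + 8*260*271)/(-36214 - 175616) = (486874 + 563680)/(-211830) = 1050554*(-1/211830) = -1711/345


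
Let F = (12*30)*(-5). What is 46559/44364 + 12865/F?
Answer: -8115611/1330920 ≈ -6.0977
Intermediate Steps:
F = -1800 (F = 360*(-5) = -1800)
46559/44364 + 12865/F = 46559/44364 + 12865/(-1800) = 46559*(1/44364) + 12865*(-1/1800) = 46559/44364 - 2573/360 = -8115611/1330920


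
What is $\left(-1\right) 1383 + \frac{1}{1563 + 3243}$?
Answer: $- \frac{6646697}{4806} \approx -1383.0$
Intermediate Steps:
$\left(-1\right) 1383 + \frac{1}{1563 + 3243} = -1383 + \frac{1}{4806} = - \frac{6646697}{4806}$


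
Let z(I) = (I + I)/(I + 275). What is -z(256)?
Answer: -512/531 ≈ -0.96422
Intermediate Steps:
z(I) = 2*I/(275 + I) (z(I) = (2*I)/(275 + I) = 2*I/(275 + I))
-z(256) = -2*256/(275 + 256) = -2*256/531 = -1*512/531 = -512/531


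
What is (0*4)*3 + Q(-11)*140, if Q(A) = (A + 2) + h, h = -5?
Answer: -1960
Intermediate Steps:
Q(A) = -3 + A (Q(A) = (A + 2) - 5 = (2 + A) - 5 = -3 + A)
(0*4)*3 + Q(-11)*140 = (0*4)*3 + (-3 - 11)*140 = 0*3 - 14*140 = 0 - 1960 = -1960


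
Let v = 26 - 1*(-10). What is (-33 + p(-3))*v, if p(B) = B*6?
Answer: -1836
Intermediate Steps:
p(B) = 6*B
v = 36 (v = 26 + 10 = 36)
(-33 + p(-3))*v = (-33 + 6*(-3))*36 = (-33 - 18)*36 = -51*36 = -1836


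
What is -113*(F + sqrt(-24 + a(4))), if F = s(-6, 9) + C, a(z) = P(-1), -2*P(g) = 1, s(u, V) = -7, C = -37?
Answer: 4972 - 791*I*sqrt(2)/2 ≈ 4972.0 - 559.32*I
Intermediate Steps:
P(g) = -1/2 (P(g) = -1/2*1 = -1/2)
a(z) = -1/2
F = -44 (F = -7 - 37 = -44)
-113*(F + sqrt(-24 + a(4))) = -113*(-44 + sqrt(-24 - 1/2)) = -113*(-44 + sqrt(-49/2)) = -113*(-44 + 7*I*sqrt(2)/2) = 4972 - 791*I*sqrt(2)/2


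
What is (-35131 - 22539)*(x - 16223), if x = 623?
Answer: 899652000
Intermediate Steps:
(-35131 - 22539)*(x - 16223) = (-35131 - 22539)*(623 - 16223) = -57670*(-15600) = 899652000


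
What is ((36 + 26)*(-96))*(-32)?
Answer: 190464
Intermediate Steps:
((36 + 26)*(-96))*(-32) = (62*(-96))*(-32) = -5952*(-32) = 190464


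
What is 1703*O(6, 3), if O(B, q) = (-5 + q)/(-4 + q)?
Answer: 3406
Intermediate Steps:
O(B, q) = (-5 + q)/(-4 + q)
1703*O(6, 3) = 1703*((-5 + 3)/(-4 + 3)) = 1703*(-2/(-1)) = 1703*(-1*(-2)) = 1703*2 = 3406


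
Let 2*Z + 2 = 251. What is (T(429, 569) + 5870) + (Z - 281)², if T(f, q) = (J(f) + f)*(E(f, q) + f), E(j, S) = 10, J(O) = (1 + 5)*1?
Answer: 885309/4 ≈ 2.2133e+5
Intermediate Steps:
Z = 249/2 (Z = -1 + (½)*251 = -1 + 251/2 = 249/2 ≈ 124.50)
J(O) = 6 (J(O) = 6*1 = 6)
T(f, q) = (6 + f)*(10 + f)
(T(429, 569) + 5870) + (Z - 281)² = ((60 + 429² + 16*429) + 5870) + (249/2 - 281)² = ((60 + 184041 + 6864) + 5870) + (-313/2)² = (190965 + 5870) + 97969/4 = 196835 + 97969/4 = 885309/4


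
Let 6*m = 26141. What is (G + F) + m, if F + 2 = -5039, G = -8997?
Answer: -58087/6 ≈ -9681.2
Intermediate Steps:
m = 26141/6 (m = (⅙)*26141 = 26141/6 ≈ 4356.8)
F = -5041 (F = -2 - 5039 = -5041)
(G + F) + m = (-8997 - 5041) + 26141/6 = -14038 + 26141/6 = -58087/6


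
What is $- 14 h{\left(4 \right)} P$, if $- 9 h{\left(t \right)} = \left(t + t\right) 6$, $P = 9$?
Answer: $672$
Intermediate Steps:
$h{\left(t \right)} = - \frac{4 t}{3}$ ($h{\left(t \right)} = - \frac{\left(t + t\right) 6}{9} = - \frac{2 t 6}{9} = - \frac{12 t}{9} = - \frac{4 t}{3}$)
$- 14 h{\left(4 \right)} P = - 14 \left(\left(- \frac{4}{3}\right) 4\right) 9 = \left(-14\right) \left(- \frac{16}{3}\right) 9 = \frac{224}{3} \cdot 9 = 672$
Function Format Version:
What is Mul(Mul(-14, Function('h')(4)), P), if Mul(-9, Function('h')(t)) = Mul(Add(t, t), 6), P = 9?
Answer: 672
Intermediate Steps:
Function('h')(t) = Mul(Rational(-4, 3), t) (Function('h')(t) = Mul(Rational(-1, 9), Mul(Add(t, t), 6)) = Mul(Rational(-1, 9), Mul(Mul(2, t), 6)) = Mul(Rational(-1, 9), Mul(12, t)) = Mul(Rational(-4, 3), t))
Mul(Mul(-14, Function('h')(4)), P) = Mul(Mul(-14, Mul(Rational(-4, 3), 4)), 9) = Mul(Mul(-14, Rational(-16, 3)), 9) = Mul(Rational(224, 3), 9) = 672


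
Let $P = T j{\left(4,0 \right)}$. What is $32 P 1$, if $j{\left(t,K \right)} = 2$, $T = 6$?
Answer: $384$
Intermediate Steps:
$P = 12$ ($P = 6 \cdot 2 = 12$)
$32 P 1 = 32 \cdot 12 \cdot 1 = 384 \cdot 1 = 384$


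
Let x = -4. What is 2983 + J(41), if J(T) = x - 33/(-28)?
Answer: 83445/28 ≈ 2980.2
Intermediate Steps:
J(T) = -79/28 (J(T) = -4 - 33/(-28) = -4 - 33*(-1)/28 = -4 - 1*(-33/28) = -4 + 33/28 = -79/28)
2983 + J(41) = 2983 - 79/28 = 83445/28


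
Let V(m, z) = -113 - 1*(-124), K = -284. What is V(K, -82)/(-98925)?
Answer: -11/98925 ≈ -0.00011120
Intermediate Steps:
V(m, z) = 11 (V(m, z) = -113 + 124 = 11)
V(K, -82)/(-98925) = 11/(-98925) = 11*(-1/98925) = -11/98925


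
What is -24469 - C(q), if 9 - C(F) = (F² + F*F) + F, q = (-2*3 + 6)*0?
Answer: -24478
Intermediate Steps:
q = 0 (q = (-6 + 6)*0 = 0*0 = 0)
C(F) = 9 - F - 2*F² (C(F) = 9 - ((F² + F*F) + F) = 9 - ((F² + F²) + F) = 9 - (2*F² + F) = 9 - (F + 2*F²) = 9 + (-F - 2*F²) = 9 - F - 2*F²)
-24469 - C(q) = -24469 - (9 - 1*0 - 2*0²) = -24469 - (9 + 0 - 2*0) = -24469 - (9 + 0 + 0) = -24469 - 1*9 = -24469 - 9 = -24478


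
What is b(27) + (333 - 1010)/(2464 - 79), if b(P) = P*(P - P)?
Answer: -677/2385 ≈ -0.28386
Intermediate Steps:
b(P) = 0 (b(P) = P*0 = 0)
b(27) + (333 - 1010)/(2464 - 79) = 0 + (333 - 1010)/(2464 - 79) = 0 - 677/2385 = -677/2385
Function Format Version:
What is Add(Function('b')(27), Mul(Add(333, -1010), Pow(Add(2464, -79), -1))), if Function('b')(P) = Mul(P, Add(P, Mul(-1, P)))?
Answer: Rational(-677, 2385) ≈ -0.28386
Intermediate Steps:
Function('b')(P) = 0 (Function('b')(P) = Mul(P, 0) = 0)
Add(Function('b')(27), Mul(Add(333, -1010), Pow(Add(2464, -79), -1))) = Add(0, Mul(Add(333, -1010), Pow(Add(2464, -79), -1))) = Add(0, Mul(-677, Pow(2385, -1))) = Add(0, Mul(-677, Rational(1, 2385))) = Add(0, Rational(-677, 2385)) = Rational(-677, 2385)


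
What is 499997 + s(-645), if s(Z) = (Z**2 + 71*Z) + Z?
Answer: 869582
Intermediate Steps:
s(Z) = Z**2 + 72*Z
499997 + s(-645) = 499997 - 645*(72 - 645) = 499997 - 645*(-573) = 499997 + 369585 = 869582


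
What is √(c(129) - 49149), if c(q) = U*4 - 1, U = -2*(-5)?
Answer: I*√49110 ≈ 221.61*I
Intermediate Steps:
U = 10
c(q) = 39 (c(q) = 10*4 - 1 = 40 - 1 = 39)
√(c(129) - 49149) = √(39 - 49149) = √(-49110) = I*√49110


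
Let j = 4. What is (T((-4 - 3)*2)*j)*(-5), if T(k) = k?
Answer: 280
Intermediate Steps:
(T((-4 - 3)*2)*j)*(-5) = (((-4 - 3)*2)*4)*(-5) = (-7*2*4)*(-5) = -14*4*(-5) = -56*(-5) = 280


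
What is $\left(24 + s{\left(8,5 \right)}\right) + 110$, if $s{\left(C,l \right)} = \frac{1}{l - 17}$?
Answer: $\frac{1607}{12} \approx 133.92$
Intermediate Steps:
$s{\left(C,l \right)} = \frac{1}{-17 + l}$
$\left(24 + s{\left(8,5 \right)}\right) + 110 = \left(24 + \frac{1}{-17 + 5}\right) + 110 = \left(24 + \frac{1}{-12}\right) + 110 = \left(24 - \frac{1}{12}\right) + 110 = \frac{287}{12} + 110 = \frac{1607}{12}$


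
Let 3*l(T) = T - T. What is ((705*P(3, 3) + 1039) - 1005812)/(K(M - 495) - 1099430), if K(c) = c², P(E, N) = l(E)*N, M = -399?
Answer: 1004773/300194 ≈ 3.3471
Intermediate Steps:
l(T) = 0 (l(T) = (T - T)/3 = (⅓)*0 = 0)
P(E, N) = 0 (P(E, N) = 0*N = 0)
((705*P(3, 3) + 1039) - 1005812)/(K(M - 495) - 1099430) = ((705*0 + 1039) - 1005812)/((-399 - 495)² - 1099430) = ((0 + 1039) - 1005812)/((-894)² - 1099430) = (1039 - 1005812)/(799236 - 1099430) = -1004773/(-300194) = -1004773*(-1/300194) = 1004773/300194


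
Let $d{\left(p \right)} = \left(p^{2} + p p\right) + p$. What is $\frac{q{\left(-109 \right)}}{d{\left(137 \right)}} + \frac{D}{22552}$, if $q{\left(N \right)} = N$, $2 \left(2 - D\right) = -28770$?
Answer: $\frac{539572057}{849646600} \approx 0.63505$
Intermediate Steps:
$D = 14387$ ($D = 2 - -14385 = 2 + 14385 = 14387$)
$d{\left(p \right)} = p + 2 p^{2}$ ($d{\left(p \right)} = \left(p^{2} + p^{2}\right) + p = 2 p^{2} + p = p + 2 p^{2}$)
$\frac{q{\left(-109 \right)}}{d{\left(137 \right)}} + \frac{D}{22552} = - \frac{109}{137 \left(1 + 2 \cdot 137\right)} + \frac{14387}{22552} = - \frac{109}{137 \left(1 + 274\right)} + 14387 \cdot \frac{1}{22552} = - \frac{109}{137 \cdot 275} + \frac{14387}{22552} = - \frac{109}{37675} + \frac{14387}{22552} = \frac{539572057}{849646600}$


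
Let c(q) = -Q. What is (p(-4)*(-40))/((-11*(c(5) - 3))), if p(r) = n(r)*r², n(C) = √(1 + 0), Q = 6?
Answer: -640/99 ≈ -6.4646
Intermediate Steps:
n(C) = 1 (n(C) = √1 = 1)
c(q) = -6 (c(q) = -1*6 = -6)
p(r) = r² (p(r) = 1*r² = r²)
(p(-4)*(-40))/((-11*(c(5) - 3))) = ((-4)²*(-40))/((-11*(-6 - 3))) = (16*(-40))/((-11*(-9))) = -640/99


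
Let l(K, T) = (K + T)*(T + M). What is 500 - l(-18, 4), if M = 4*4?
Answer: 780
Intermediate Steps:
M = 16
l(K, T) = (16 + T)*(K + T) (l(K, T) = (K + T)*(T + 16) = (K + T)*(16 + T) = (16 + T)*(K + T))
500 - l(-18, 4) = 500 - (4² + 16*(-18) + 16*4 - 18*4) = 500 - (16 - 288 + 64 - 72) = 500 - 1*(-280) = 500 + 280 = 780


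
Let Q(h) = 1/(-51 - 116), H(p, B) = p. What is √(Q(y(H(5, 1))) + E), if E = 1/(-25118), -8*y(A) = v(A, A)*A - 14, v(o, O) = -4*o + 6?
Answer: I*√106063141210/4194706 ≈ 0.077639*I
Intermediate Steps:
v(o, O) = 6 - 4*o
y(A) = 7/4 - A*(6 - 4*A)/8 (y(A) = -((6 - 4*A)*A - 14)/8 = -(A*(6 - 4*A) - 14)/8 = -(-14 + A*(6 - 4*A))/8 = 7/4 - A*(6 - 4*A)/8)
Q(h) = -1/167 (Q(h) = 1/(-167) = -1/167)
E = -1/25118 ≈ -3.9812e-5
√(Q(y(H(5, 1))) + E) = √(-1/167 - 1/25118) = √(-25285/4194706) = I*√106063141210/4194706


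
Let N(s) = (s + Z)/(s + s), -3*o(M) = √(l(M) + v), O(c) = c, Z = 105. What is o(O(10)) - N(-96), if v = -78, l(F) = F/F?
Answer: 3/64 - I*√77/3 ≈ 0.046875 - 2.925*I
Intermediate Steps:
l(F) = 1
o(M) = -I*√77/3 (o(M) = -√(1 - 78)/3 = -I*√77/3)
N(s) = (105 + s)/(2*s) (N(s) = (s + 105)/(s + s) = (105 + s)/((2*s)) = (105 + s)*(1/(2*s)) = (105 + s)/(2*s))
o(O(10)) - N(-96) = -I*√77/3 - (105 - 96)/(2*(-96)) = -I*√77/3 - (-1)*9/(2*96) = -I*√77/3 - 1*(-3/64) = -I*√77/3 + 3/64 = 3/64 - I*√77/3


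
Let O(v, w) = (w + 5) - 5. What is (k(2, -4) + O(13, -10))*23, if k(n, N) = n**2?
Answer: -138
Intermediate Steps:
O(v, w) = w (O(v, w) = (5 + w) - 5 = w)
(k(2, -4) + O(13, -10))*23 = (2**2 - 10)*23 = (4 - 10)*23 = -6*23 = -138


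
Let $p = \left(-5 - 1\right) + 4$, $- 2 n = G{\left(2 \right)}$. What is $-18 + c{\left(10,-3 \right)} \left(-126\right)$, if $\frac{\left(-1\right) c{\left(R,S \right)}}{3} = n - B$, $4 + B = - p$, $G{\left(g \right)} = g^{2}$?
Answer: $-18$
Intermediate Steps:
$n = -2$ ($n = - \frac{2^{2}}{2} = \left(- \frac{1}{2}\right) 4 = -2$)
$p = -2$ ($p = -6 + 4 = -2$)
$B = -2$ ($B = -4 - -2 = -4 + 2 = -2$)
$c{\left(R,S \right)} = 0$ ($c{\left(R,S \right)} = - 3 \left(-2 - -2\right) = - 3 \left(-2 + 2\right) = \left(-3\right) 0 = 0$)
$-18 + c{\left(10,-3 \right)} \left(-126\right) = -18 + 0 \left(-126\right) = -18 + 0 = -18$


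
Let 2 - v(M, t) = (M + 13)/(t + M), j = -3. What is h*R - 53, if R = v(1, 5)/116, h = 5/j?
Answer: -55327/1044 ≈ -52.995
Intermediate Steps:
v(M, t) = 2 - (13 + M)/(M + t) (v(M, t) = 2 - (M + 13)/(t + M) = 2 - (13 + M)/(M + t))
h = -5/3 (h = 5/(-3) = 5*(-1/3) = -5/3 ≈ -1.6667)
R = -1/348 (R = ((-13 + 1 + 2*5)/(1 + 5))/116 = ((-13 + 1 + 10)/6)*(1/116) = ((1/6)*(-2))*(1/116) = -1/3*1/116 = -1/348 ≈ -0.0028736)
h*R - 53 = -5/3*(-1/348) - 53 = 5/1044 - 53 = -55327/1044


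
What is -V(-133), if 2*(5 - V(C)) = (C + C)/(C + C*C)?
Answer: -661/132 ≈ -5.0076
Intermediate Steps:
V(C) = 5 - C/(C + C²) (V(C) = 5 - (C + C)/(2*(C + C*C)) = 5 - 2*C/(2*(C + C²)) = 5 - C/(C + C²))
-V(-133) = -(4 + 5*(-133))/(1 - 133) = -(4 - 665)/(-132) = -(-1)*(-661)/132 = -1*661/132 = -661/132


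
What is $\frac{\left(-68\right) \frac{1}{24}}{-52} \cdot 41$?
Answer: $\frac{697}{312} \approx 2.234$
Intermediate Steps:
$\frac{\left(-68\right) \frac{1}{24}}{-52} \cdot 41 = \left(-68\right) \frac{1}{24} \left(- \frac{1}{52}\right) 41 = \left(- \frac{17}{6}\right) \left(- \frac{1}{52}\right) 41 = \frac{17}{312} \cdot 41 = \frac{697}{312}$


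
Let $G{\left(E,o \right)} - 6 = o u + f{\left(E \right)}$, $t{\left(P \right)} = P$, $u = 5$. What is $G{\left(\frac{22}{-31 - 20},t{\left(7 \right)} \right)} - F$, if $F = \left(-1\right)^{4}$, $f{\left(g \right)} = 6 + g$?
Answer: $\frac{2324}{51} \approx 45.569$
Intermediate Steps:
$F = 1$
$G{\left(E,o \right)} = 12 + E + 5 o$ ($G{\left(E,o \right)} = 6 + \left(o 5 + \left(6 + E\right)\right) = 6 + \left(5 o + \left(6 + E\right)\right) = 6 + \left(6 + E + 5 o\right) = 12 + E + 5 o$)
$G{\left(\frac{22}{-31 - 20},t{\left(7 \right)} \right)} - F = \left(12 + \frac{22}{-31 - 20} + 5 \cdot 7\right) - 1 = \left(12 + \frac{22}{-51} + 35\right) - 1 = \left(12 + 22 \left(- \frac{1}{51}\right) + 35\right) - 1 = \left(12 - \frac{22}{51} + 35\right) - 1 = \frac{2375}{51} - 1 = \frac{2324}{51}$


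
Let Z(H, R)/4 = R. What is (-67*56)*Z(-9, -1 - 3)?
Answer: 60032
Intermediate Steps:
Z(H, R) = 4*R
(-67*56)*Z(-9, -1 - 3) = (-67*56)*(4*(-1 - 3)) = -15008*(-4) = -3752*(-16) = 60032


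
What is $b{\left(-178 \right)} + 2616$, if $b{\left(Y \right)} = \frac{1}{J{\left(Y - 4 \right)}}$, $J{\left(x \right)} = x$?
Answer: $\frac{476111}{182} \approx 2616.0$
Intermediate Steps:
$b{\left(Y \right)} = \frac{1}{-4 + Y}$ ($b{\left(Y \right)} = \frac{1}{Y - 4} = \frac{1}{-4 + Y}$)
$b{\left(-178 \right)} + 2616 = \frac{1}{-4 - 178} + 2616 = \frac{1}{-182} + 2616 = - \frac{1}{182} + 2616 = \frac{476111}{182}$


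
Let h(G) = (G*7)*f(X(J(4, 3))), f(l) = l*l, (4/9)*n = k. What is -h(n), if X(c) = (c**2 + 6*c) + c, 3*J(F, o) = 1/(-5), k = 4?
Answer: -75712/5625 ≈ -13.460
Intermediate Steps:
J(F, o) = -1/15 (J(F, o) = (1/3)/(-5) = (1/3)*(-1/5) = -1/15)
X(c) = c**2 + 7*c
n = 9 (n = (9/4)*4 = 9)
f(l) = l**2
h(G) = 75712*G/50625 (h(G) = (G*7)*(-(7 - 1/15)/15)**2 = (7*G)*(-1/15*104/15)**2 = (7*G)*(-104/225)**2 = (7*G)*(10816/50625) = 75712*G/50625)
-h(n) = -75712*9/50625 = -1*75712/5625 = -75712/5625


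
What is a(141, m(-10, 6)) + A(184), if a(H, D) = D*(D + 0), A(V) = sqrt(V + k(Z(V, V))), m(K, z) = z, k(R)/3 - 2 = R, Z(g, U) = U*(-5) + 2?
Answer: 36 + 2*I*sqrt(641) ≈ 36.0 + 50.636*I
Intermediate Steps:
Z(g, U) = 2 - 5*U (Z(g, U) = -5*U + 2 = 2 - 5*U)
k(R) = 6 + 3*R
A(V) = sqrt(12 - 14*V) (A(V) = sqrt(V + (6 + 3*(2 - 5*V))) = sqrt(V + (6 + (6 - 15*V))) = sqrt(V + (12 - 15*V)) = sqrt(12 - 14*V))
a(H, D) = D**2 (a(H, D) = D*D = D**2)
a(141, m(-10, 6)) + A(184) = 6**2 + sqrt(12 - 14*184) = 36 + sqrt(12 - 2576) = 36 + sqrt(-2564) = 36 + 2*I*sqrt(641)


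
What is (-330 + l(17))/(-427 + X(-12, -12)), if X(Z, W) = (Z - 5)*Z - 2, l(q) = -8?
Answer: 338/225 ≈ 1.5022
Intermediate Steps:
X(Z, W) = -2 + Z*(-5 + Z) (X(Z, W) = (-5 + Z)*Z - 2 = Z*(-5 + Z) - 2 = -2 + Z*(-5 + Z))
(-330 + l(17))/(-427 + X(-12, -12)) = (-330 - 8)/(-427 + (-2 + (-12)² - 5*(-12))) = -338/(-427 + (-2 + 144 + 60)) = -338/(-427 + 202) = -338/(-225) = -338*(-1/225) = 338/225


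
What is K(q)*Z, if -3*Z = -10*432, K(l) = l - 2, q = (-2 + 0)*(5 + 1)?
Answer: -20160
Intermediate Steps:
q = -12 (q = -2*6 = -12)
K(l) = -2 + l
Z = 1440 (Z = -(-10)*432/3 = -⅓*(-4320) = 1440)
K(q)*Z = (-2 - 12)*1440 = -14*1440 = -20160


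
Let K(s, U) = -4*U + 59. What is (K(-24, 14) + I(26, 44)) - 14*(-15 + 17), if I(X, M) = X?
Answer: 1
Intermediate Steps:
K(s, U) = 59 - 4*U
(K(-24, 14) + I(26, 44)) - 14*(-15 + 17) = ((59 - 4*14) + 26) - 14*(-15 + 17) = ((59 - 56) + 26) - 14*2 = (3 + 26) - 28 = 29 - 28 = 1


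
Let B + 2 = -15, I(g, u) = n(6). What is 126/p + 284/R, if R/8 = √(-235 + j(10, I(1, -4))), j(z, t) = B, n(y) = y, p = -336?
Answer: -3/8 - 71*I*√7/84 ≈ -0.375 - 2.2363*I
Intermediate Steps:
I(g, u) = 6
B = -17 (B = -2 - 15 = -17)
j(z, t) = -17
R = 48*I*√7 (R = 8*√(-235 - 17) = 8*√(-252) = 8*(6*I*√7) = 48*I*√7 ≈ 127.0*I)
126/p + 284/R = 126/(-336) + 284/((48*I*√7)) = 126*(-1/336) + 284*(-I*√7/336) = -3/8 - 71*I*√7/84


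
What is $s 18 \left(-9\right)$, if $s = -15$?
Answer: $2430$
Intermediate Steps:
$s 18 \left(-9\right) = \left(-15\right) 18 \left(-9\right) = \left(-270\right) \left(-9\right) = 2430$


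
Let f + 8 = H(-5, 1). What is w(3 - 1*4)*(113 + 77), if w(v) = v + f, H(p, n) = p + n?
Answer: -2470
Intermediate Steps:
H(p, n) = n + p
f = -12 (f = -8 + (1 - 5) = -8 - 4 = -12)
w(v) = -12 + v (w(v) = v - 12 = -12 + v)
w(3 - 1*4)*(113 + 77) = (-12 + (3 - 1*4))*(113 + 77) = (-12 + (3 - 4))*190 = (-12 - 1)*190 = -13*190 = -2470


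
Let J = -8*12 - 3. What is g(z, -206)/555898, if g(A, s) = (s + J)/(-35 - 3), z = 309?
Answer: 305/21124124 ≈ 1.4438e-5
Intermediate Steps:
J = -99 (J = -96 - 3 = -99)
g(A, s) = 99/38 - s/38 (g(A, s) = (s - 99)/(-35 - 3) = (-99 + s)/(-38) = (-99 + s)*(-1/38) = 99/38 - s/38)
g(z, -206)/555898 = (99/38 - 1/38*(-206))/555898 = (99/38 + 103/19)*(1/555898) = (305/38)*(1/555898) = 305/21124124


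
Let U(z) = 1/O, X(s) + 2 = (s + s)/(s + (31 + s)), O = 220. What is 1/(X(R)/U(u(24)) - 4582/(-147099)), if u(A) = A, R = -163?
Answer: -8678841/1708431646 ≈ -0.0050800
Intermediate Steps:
X(s) = -2 + 2*s/(31 + 2*s) (X(s) = -2 + (s + s)/(s + (31 + s)) = -2 + (2*s)/(31 + 2*s) = -2 + 2*s/(31 + 2*s))
U(z) = 1/220
1/(X(R)/U(u(24)) - 4582/(-147099)) = 1/((2*(-31 - 1*(-163))/(31 + 2*(-163)))/(1/220) - 4582/(-147099)) = 1/((2*(-31 + 163)/(31 - 326))*220 - 4582*(-1/147099)) = 1/((2*132/(-295))*220 + 4582/147099) = 1/((2*(-1/295)*132)*220 + 4582/147099) = 1/(-264/295*220 + 4582/147099) = 1/(-11616/59 + 4582/147099) = 1/(-1708431646/8678841) = -8678841/1708431646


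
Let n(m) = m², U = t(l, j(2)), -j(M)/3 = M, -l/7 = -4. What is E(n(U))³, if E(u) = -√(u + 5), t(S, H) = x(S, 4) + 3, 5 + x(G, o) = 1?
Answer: -6*√6 ≈ -14.697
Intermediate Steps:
l = 28 (l = -7*(-4) = 28)
x(G, o) = -4 (x(G, o) = -5 + 1 = -4)
j(M) = -3*M
t(S, H) = -1 (t(S, H) = -4 + 3 = -1)
U = -1
E(u) = -√(5 + u)
E(n(U))³ = (-√(5 + (-1)²))³ = (-√(5 + 1))³ = (-√6)³ = -6*√6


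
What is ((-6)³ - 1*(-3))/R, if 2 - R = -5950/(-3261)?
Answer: -694593/572 ≈ -1214.3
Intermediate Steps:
R = 572/3261 (R = 2 - (-5950)/(-3261) = 2 - (-5950)*(-1)/3261 = 2 - 1*5950/3261 = 2 - 5950/3261 = 572/3261 ≈ 0.17541)
((-6)³ - 1*(-3))/R = ((-6)³ - 1*(-3))/(572/3261) = 3261*(-216 + 3)/572 = (3261/572)*(-213) = -694593/572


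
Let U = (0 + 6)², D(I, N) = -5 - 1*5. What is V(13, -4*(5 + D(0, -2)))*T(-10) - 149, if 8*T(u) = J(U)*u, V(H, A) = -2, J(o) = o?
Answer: -59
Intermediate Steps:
D(I, N) = -10 (D(I, N) = -5 - 5 = -10)
U = 36 (U = 6² = 36)
T(u) = 9*u/2 (T(u) = (36*u)/8 = 9*u/2)
V(13, -4*(5 + D(0, -2)))*T(-10) - 149 = -9*(-10) - 149 = -2*(-45) - 149 = 90 - 149 = -59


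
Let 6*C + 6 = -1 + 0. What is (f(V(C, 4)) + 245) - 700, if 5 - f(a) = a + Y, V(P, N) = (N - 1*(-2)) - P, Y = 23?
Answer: -2881/6 ≈ -480.17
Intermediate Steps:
C = -7/6 (C = -1 + (-1 + 0)/6 = -1 + (⅙)*(-1) = -1 - ⅙ = -7/6 ≈ -1.1667)
V(P, N) = 2 + N - P (V(P, N) = (N + 2) - P = (2 + N) - P = 2 + N - P)
f(a) = -18 - a (f(a) = 5 - (a + 23) = 5 - (23 + a) = 5 + (-23 - a) = -18 - a)
(f(V(C, 4)) + 245) - 700 = ((-18 - (2 + 4 - 1*(-7/6))) + 245) - 700 = ((-18 - (2 + 4 + 7/6)) + 245) - 700 = ((-18 - 1*43/6) + 245) - 700 = ((-18 - 43/6) + 245) - 700 = (-151/6 + 245) - 700 = 1319/6 - 700 = -2881/6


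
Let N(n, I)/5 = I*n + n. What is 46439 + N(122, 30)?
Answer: 65349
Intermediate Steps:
N(n, I) = 5*n + 5*I*n (N(n, I) = 5*(I*n + n) = 5*(n + I*n) = 5*n + 5*I*n)
46439 + N(122, 30) = 46439 + 5*122*(1 + 30) = 46439 + 5*122*31 = 46439 + 18910 = 65349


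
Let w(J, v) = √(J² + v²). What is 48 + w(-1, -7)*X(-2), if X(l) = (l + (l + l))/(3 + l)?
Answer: 48 - 30*√2 ≈ 5.5736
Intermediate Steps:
X(l) = 3*l/(3 + l) (X(l) = (l + 2*l)/(3 + l) = (3*l)/(3 + l) = 3*l/(3 + l))
48 + w(-1, -7)*X(-2) = 48 + √((-1)² + (-7)²)*(3*(-2)/(3 - 2)) = 48 + √(1 + 49)*(3*(-2)/1) = 48 + √50*(3*(-2)*1) = 48 + (5*√2)*(-6) = 48 - 30*√2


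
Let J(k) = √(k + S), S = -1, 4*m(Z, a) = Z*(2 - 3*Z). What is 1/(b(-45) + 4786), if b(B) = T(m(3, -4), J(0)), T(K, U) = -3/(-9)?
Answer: 3/14359 ≈ 0.00020893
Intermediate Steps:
m(Z, a) = Z*(2 - 3*Z)/4 (m(Z, a) = (Z*(2 - 3*Z))/4 = Z*(2 - 3*Z)/4)
J(k) = √(-1 + k) (J(k) = √(k - 1) = √(-1 + k))
T(K, U) = ⅓ (T(K, U) = -3*(-⅑) = ⅓)
b(B) = ⅓
1/(b(-45) + 4786) = 1/(⅓ + 4786) = 1/(14359/3) = 3/14359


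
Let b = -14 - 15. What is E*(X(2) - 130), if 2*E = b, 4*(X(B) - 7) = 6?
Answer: 7047/4 ≈ 1761.8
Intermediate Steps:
X(B) = 17/2 (X(B) = 7 + (¼)*6 = 7 + 3/2 = 17/2)
b = -29
E = -29/2 (E = (½)*(-29) = -29/2 ≈ -14.500)
E*(X(2) - 130) = -29*(17/2 - 130)/2 = -29/2*(-243/2) = 7047/4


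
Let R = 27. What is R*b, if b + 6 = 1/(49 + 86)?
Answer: -809/5 ≈ -161.80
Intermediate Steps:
b = -809/135 (b = -6 + 1/(49 + 86) = -6 + 1/135 = -809/135 ≈ -5.9926)
R*b = 27*(-809/135) = -809/5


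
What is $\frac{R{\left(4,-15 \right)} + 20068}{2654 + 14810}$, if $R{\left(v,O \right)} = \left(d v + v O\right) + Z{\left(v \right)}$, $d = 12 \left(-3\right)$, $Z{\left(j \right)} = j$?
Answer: $\frac{4967}{4366} \approx 1.1377$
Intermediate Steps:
$d = -36$
$R{\left(v,O \right)} = - 35 v + O v$ ($R{\left(v,O \right)} = \left(- 36 v + v O\right) + v = \left(- 36 v + O v\right) + v = - 35 v + O v$)
$\frac{R{\left(4,-15 \right)} + 20068}{2654 + 14810} = \frac{4 \left(-35 - 15\right) + 20068}{2654 + 14810} = \frac{4 \left(-50\right) + 20068}{17464} = \left(-200 + 20068\right) \frac{1}{17464} = 19868 \cdot \frac{1}{17464} = \frac{4967}{4366}$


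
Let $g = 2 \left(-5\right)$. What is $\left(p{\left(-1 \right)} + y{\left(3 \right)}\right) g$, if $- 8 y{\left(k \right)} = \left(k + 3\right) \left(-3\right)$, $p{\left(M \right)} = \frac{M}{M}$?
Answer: $- \frac{65}{2} \approx -32.5$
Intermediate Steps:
$g = -10$
$p{\left(M \right)} = 1$
$y{\left(k \right)} = \frac{9}{8} + \frac{3 k}{8}$ ($y{\left(k \right)} = - \frac{\left(k + 3\right) \left(-3\right)}{8} = - \frac{\left(3 + k\right) \left(-3\right)}{8} = - \frac{-9 - 3 k}{8} = \frac{9}{8} + \frac{3 k}{8}$)
$\left(p{\left(-1 \right)} + y{\left(3 \right)}\right) g = \left(1 + \left(\frac{9}{8} + \frac{3}{8} \cdot 3\right)\right) \left(-10\right) = \left(1 + \left(\frac{9}{8} + \frac{9}{8}\right)\right) \left(-10\right) = \left(1 + \frac{9}{4}\right) \left(-10\right) = \frac{13}{4} \left(-10\right) = - \frac{65}{2}$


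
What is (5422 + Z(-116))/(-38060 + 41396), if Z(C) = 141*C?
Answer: -5467/1668 ≈ -3.2776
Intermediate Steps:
(5422 + Z(-116))/(-38060 + 41396) = (5422 + 141*(-116))/(-38060 + 41396) = (5422 - 16356)/3336 = -10934*1/3336 = -5467/1668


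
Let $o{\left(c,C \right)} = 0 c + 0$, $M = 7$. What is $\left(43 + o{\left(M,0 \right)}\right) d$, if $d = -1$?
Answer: $-43$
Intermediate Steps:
$o{\left(c,C \right)} = 0$ ($o{\left(c,C \right)} = 0 + 0 = 0$)
$\left(43 + o{\left(M,0 \right)}\right) d = \left(43 + 0\right) \left(-1\right) = 43 \left(-1\right) = -43$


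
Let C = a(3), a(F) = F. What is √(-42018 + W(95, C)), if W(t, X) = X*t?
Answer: 3*I*√4637 ≈ 204.29*I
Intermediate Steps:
C = 3
√(-42018 + W(95, C)) = √(-42018 + 3*95) = √(-42018 + 285) = √(-41733) = 3*I*√4637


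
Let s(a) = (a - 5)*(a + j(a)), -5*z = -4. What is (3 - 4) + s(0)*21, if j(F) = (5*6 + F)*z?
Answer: -2521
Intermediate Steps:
z = 4/5 (z = -1/5*(-4) = 4/5 ≈ 0.80000)
j(F) = 24 + 4*F/5 (j(F) = (5*6 + F)*(4/5) = (30 + F)*(4/5) = 24 + 4*F/5)
s(a) = (-5 + a)*(24 + 9*a/5) (s(a) = (a - 5)*(a + (24 + 4*a/5)) = (-5 + a)*(24 + 9*a/5))
(3 - 4) + s(0)*21 = (3 - 4) + (-120 + 15*0 + (9/5)*0**2)*21 = -1 + (-120 + 0 + (9/5)*0)*21 = -1 + (-120 + 0 + 0)*21 = -1 - 120*21 = -1 - 2520 = -2521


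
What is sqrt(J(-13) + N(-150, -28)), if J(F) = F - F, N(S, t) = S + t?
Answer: I*sqrt(178) ≈ 13.342*I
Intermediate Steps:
J(F) = 0
sqrt(J(-13) + N(-150, -28)) = sqrt(0 + (-150 - 28)) = sqrt(0 - 178) = sqrt(-178) = I*sqrt(178)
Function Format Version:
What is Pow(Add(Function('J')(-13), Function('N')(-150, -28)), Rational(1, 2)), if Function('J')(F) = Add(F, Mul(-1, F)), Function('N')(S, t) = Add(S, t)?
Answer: Mul(I, Pow(178, Rational(1, 2))) ≈ Mul(13.342, I)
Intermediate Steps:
Function('J')(F) = 0
Pow(Add(Function('J')(-13), Function('N')(-150, -28)), Rational(1, 2)) = Pow(Add(0, Add(-150, -28)), Rational(1, 2)) = Pow(Add(0, -178), Rational(1, 2)) = Pow(-178, Rational(1, 2)) = Mul(I, Pow(178, Rational(1, 2)))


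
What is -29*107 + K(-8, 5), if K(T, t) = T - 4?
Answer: -3115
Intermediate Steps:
K(T, t) = -4 + T
-29*107 + K(-8, 5) = -29*107 + (-4 - 8) = -3103 - 12 = -3115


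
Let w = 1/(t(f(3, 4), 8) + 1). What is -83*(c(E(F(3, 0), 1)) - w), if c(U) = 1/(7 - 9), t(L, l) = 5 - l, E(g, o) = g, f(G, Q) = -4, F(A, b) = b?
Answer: 0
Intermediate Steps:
c(U) = -½ (c(U) = 1/(-2) = -½)
w = -½ (w = 1/((5 - 1*8) + 1) = 1/((5 - 8) + 1) = 1/(-3 + 1) = 1/(-2) = -½ ≈ -0.50000)
-83*(c(E(F(3, 0), 1)) - w) = -83*(-½ - 1*(-½)) = -83*(-½ + ½) = -83*0 = 0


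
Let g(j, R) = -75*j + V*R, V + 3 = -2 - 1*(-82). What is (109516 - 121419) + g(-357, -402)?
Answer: -16082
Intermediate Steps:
V = 77 (V = -3 + (-2 - 1*(-82)) = -3 + (-2 + 82) = -3 + 80 = 77)
g(j, R) = -75*j + 77*R
(109516 - 121419) + g(-357, -402) = (109516 - 121419) + (-75*(-357) + 77*(-402)) = -11903 + (26775 - 30954) = -11903 - 4179 = -16082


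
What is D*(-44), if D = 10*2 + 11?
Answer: -1364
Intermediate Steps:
D = 31 (D = 20 + 11 = 31)
D*(-44) = 31*(-44) = -1364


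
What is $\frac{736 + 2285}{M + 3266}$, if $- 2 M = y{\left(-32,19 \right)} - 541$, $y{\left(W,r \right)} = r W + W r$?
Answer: $\frac{2014}{2763} \approx 0.72892$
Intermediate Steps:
$y{\left(W,r \right)} = 2 W r$ ($y{\left(W,r \right)} = W r + W r = 2 W r$)
$M = \frac{1757}{2}$ ($M = - \frac{2 \left(-32\right) 19 - 541}{2} = - \frac{-1216 - 541}{2} = \left(- \frac{1}{2}\right) \left(-1757\right) = \frac{1757}{2} \approx 878.5$)
$\frac{736 + 2285}{M + 3266} = \frac{736 + 2285}{\frac{1757}{2} + 3266} = \frac{3021}{\frac{8289}{2}} = 3021 \cdot \frac{2}{8289} = \frac{2014}{2763}$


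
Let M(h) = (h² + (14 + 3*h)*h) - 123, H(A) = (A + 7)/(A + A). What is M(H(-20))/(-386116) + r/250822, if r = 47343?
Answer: 3661898736321/19369277470400 ≈ 0.18906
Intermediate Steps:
H(A) = (7 + A)/(2*A) (H(A) = (7 + A)/((2*A)) = (7 + A)*(1/(2*A)) = (7 + A)/(2*A))
M(h) = -123 + h² + h*(14 + 3*h) (M(h) = (h² + h*(14 + 3*h)) - 123 = -123 + h² + h*(14 + 3*h))
M(H(-20))/(-386116) + r/250822 = (-123 + 4*((½)*(7 - 20)/(-20))² + 14*((½)*(7 - 20)/(-20)))/(-386116) + 47343/250822 = (-123 + 4*((½)*(-1/20)*(-13))² + 14*((½)*(-1/20)*(-13)))*(-1/386116) + 47343*(1/250822) = (-123 + 4*(13/40)² + 14*(13/40))*(-1/386116) + 47343/250822 = (-123 + 4*(169/1600) + 91/20)*(-1/386116) + 47343/250822 = (-123 + 169/400 + 91/20)*(-1/386116) + 47343/250822 = -47211/400*(-1/386116) + 47343/250822 = 47211/154446400 + 47343/250822 = 3661898736321/19369277470400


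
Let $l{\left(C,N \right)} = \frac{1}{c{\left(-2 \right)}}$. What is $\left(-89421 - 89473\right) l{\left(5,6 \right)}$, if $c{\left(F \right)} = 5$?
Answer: $- \frac{178894}{5} \approx -35779.0$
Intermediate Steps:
$l{\left(C,N \right)} = \frac{1}{5}$
$\left(-89421 - 89473\right) l{\left(5,6 \right)} = \left(-89421 - 89473\right) \frac{1}{5} = \left(-178894\right) \frac{1}{5} = - \frac{178894}{5}$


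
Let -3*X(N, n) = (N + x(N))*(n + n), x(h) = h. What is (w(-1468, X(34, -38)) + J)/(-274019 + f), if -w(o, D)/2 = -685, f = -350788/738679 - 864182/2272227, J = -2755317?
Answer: 4622352340180770951/459927630772496981 ≈ 10.050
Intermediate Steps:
X(N, n) = -4*N*n/3 (X(N, n) = -(N + N)*(n + n)/3 = -2*N*2*n/3 = -4*N*n/3)
f = -1435423060454/1678446368133 (f = -350788*1/738679 - 864182*1/2272227 = -350788/738679 - 864182/2272227 = -1435423060454/1678446368133 ≈ -0.85521)
w(o, D) = 1370 (w(o, D) = -2*(-685) = 1370)
(w(-1468, X(34, -38)) + J)/(-274019 + f) = (1370 - 2755317)/(-274019 - 1435423060454/1678446368133) = -2753947/(-459927630772496981/1678446368133) = -2753947*(-1678446368133/459927630772496981) = 4622352340180770951/459927630772496981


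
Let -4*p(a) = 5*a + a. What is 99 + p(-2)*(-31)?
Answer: 6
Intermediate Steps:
p(a) = -3*a/2 (p(a) = -(5*a + a)/4 = -3*a/2)
99 + p(-2)*(-31) = 99 - 3/2*(-2)*(-31) = 99 + 3*(-31) = 99 - 93 = 6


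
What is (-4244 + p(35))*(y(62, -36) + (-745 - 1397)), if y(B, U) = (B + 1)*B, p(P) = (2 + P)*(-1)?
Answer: -7551684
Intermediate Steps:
p(P) = -2 - P
y(B, U) = B*(1 + B) (y(B, U) = (1 + B)*B = B*(1 + B))
(-4244 + p(35))*(y(62, -36) + (-745 - 1397)) = (-4244 + (-2 - 1*35))*(62*(1 + 62) + (-745 - 1397)) = (-4244 + (-2 - 35))*(62*63 - 2142) = (-4244 - 37)*(3906 - 2142) = -4281*1764 = -7551684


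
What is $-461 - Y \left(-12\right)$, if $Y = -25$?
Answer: $-761$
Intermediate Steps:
$-461 - Y \left(-12\right) = -461 - \left(-25\right) \left(-12\right) = -461 - 300 = -761$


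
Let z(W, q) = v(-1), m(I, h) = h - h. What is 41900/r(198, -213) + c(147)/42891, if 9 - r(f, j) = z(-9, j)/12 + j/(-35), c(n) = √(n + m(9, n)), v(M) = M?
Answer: 17598000/1259 + 7*√3/42891 ≈ 13978.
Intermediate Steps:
m(I, h) = 0
z(W, q) = -1
c(n) = √n (c(n) = √(n + 0) = √n)
r(f, j) = 109/12 + j/35 (r(f, j) = 9 - (-1/12 + j/(-35)) = 9 - (-1*1/12 + j*(-1/35)) = 9 - (-1/12 - j/35) = 9 + (1/12 + j/35) = 109/12 + j/35)
41900/r(198, -213) + c(147)/42891 = 41900/(109/12 + (1/35)*(-213)) + √147/42891 = 41900/(109/12 - 213/35) + (7*√3)*(1/42891) = 41900/(1259/420) + 7*√3/42891 = 41900*(420/1259) + 7*√3/42891 = 17598000/1259 + 7*√3/42891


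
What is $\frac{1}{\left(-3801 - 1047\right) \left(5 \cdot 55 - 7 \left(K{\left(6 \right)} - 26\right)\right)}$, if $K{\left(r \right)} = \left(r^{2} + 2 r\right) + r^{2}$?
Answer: $\frac{1}{635088} \approx 1.5746 \cdot 10^{-6}$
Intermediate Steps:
$K{\left(r \right)} = 2 r + 2 r^{2}$
$\frac{1}{\left(-3801 - 1047\right) \left(5 \cdot 55 - 7 \left(K{\left(6 \right)} - 26\right)\right)} = \frac{1}{\left(-3801 - 1047\right) \left(5 \cdot 55 - 7 \left(2 \cdot 6 \left(1 + 6\right) - 26\right)\right)} = \frac{1}{\left(-4848\right) \left(275 - 7 \left(2 \cdot 6 \cdot 7 - 26\right)\right)} = \frac{1}{\left(-4848\right) \left(275 - 7 \left(84 - 26\right)\right)} = \frac{1}{\left(-4848\right) \left(275 - 406\right)} = \frac{1}{\left(-4848\right) \left(-131\right)} = \frac{1}{635088}$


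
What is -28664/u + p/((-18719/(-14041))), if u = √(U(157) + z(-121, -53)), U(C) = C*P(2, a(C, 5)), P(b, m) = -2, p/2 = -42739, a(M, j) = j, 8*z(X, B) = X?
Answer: -1200196598/18719 + 57328*I*√5266/2633 ≈ -64117.0 + 1580.0*I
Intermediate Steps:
z(X, B) = X/8
p = -85478 (p = 2*(-42739) = -85478)
U(C) = -2*C (U(C) = C*(-2) = -2*C)
u = I*√5266/4 (u = √(-2*157 + (⅛)*(-121)) = √(-314 - 121/8) = √(-2633/8) = I*√5266/4 ≈ 18.142*I)
-28664/u + p/((-18719/(-14041))) = -28664*(-2*I*√5266/2633) - 85478/((-18719/(-14041))) = -(-57328)*I*√5266/2633 - 85478/((-18719*(-1/14041))) = 57328*I*√5266/2633 - 85478/18719/14041 = 57328*I*√5266/2633 - 85478*14041/18719 = 57328*I*√5266/2633 - 1200196598/18719 = -1200196598/18719 + 57328*I*√5266/2633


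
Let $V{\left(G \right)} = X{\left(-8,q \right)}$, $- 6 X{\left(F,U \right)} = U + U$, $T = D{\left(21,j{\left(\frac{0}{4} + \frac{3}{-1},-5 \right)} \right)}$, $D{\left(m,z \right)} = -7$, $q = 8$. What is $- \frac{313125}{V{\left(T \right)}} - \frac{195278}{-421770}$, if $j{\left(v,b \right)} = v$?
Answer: $\frac{198100877987}{1687080} \approx 1.1742 \cdot 10^{5}$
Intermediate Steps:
$T = -7$
$X{\left(F,U \right)} = - \frac{U}{3}$ ($X{\left(F,U \right)} = - \frac{U + U}{6} = - \frac{2 U}{6} = - \frac{U}{3}$)
$V{\left(G \right)} = - \frac{8}{3}$ ($V{\left(G \right)} = \left(- \frac{1}{3}\right) 8 = - \frac{8}{3}$)
$- \frac{313125}{V{\left(T \right)}} - \frac{195278}{-421770} = - \frac{313125}{- \frac{8}{3}} - \frac{195278}{-421770} = \left(-313125\right) \left(- \frac{3}{8}\right) - - \frac{97639}{210885} = \frac{939375}{8} + \frac{97639}{210885} = \frac{198100877987}{1687080}$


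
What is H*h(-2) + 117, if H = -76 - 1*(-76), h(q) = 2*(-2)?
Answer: 117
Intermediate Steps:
h(q) = -4
H = 0 (H = -76 + 76 = 0)
H*h(-2) + 117 = 0*(-4) + 117 = 0 + 117 = 117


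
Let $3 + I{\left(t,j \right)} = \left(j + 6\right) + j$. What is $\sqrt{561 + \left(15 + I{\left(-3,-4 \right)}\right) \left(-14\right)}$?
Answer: $\sqrt{421} \approx 20.518$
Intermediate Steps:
$I{\left(t,j \right)} = 3 + 2 j$ ($I{\left(t,j \right)} = -3 + \left(\left(j + 6\right) + j\right) = -3 + \left(\left(6 + j\right) + j\right) = -3 + \left(6 + 2 j\right) = 3 + 2 j$)
$\sqrt{561 + \left(15 + I{\left(-3,-4 \right)}\right) \left(-14\right)} = \sqrt{561 + \left(15 + \left(3 + 2 \left(-4\right)\right)\right) \left(-14\right)} = \sqrt{561 + \left(15 + \left(3 - 8\right)\right) \left(-14\right)} = \sqrt{561 + \left(15 - 5\right) \left(-14\right)} = \sqrt{561 + 10 \left(-14\right)} = \sqrt{561 - 140} = \sqrt{421}$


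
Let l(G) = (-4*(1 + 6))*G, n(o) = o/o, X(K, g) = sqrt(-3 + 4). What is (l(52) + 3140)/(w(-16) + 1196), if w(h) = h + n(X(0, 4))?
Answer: 1684/1181 ≈ 1.4259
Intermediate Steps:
X(K, g) = 1 (X(K, g) = sqrt(1) = 1)
n(o) = 1
w(h) = 1 + h (w(h) = h + 1 = 1 + h)
l(G) = -28*G (l(G) = (-4*7)*G = -28*G)
(l(52) + 3140)/(w(-16) + 1196) = (-28*52 + 3140)/((1 - 16) + 1196) = (-1456 + 3140)/(-15 + 1196) = 1684/1181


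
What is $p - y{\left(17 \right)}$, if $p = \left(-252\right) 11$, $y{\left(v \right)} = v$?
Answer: $-2789$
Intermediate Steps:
$p = -2772$
$p - y{\left(17 \right)} = -2772 - 17 = -2789$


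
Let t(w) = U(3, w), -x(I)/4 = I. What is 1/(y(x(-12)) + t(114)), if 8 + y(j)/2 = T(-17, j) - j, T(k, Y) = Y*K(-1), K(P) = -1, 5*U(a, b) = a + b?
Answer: -5/923 ≈ -0.0054171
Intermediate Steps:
U(a, b) = a/5 + b/5 (U(a, b) = (a + b)/5 = a/5 + b/5)
x(I) = -4*I
t(w) = 3/5 + w/5 (t(w) = (1/5)*3 + w/5 = 3/5 + w/5)
T(k, Y) = -Y (T(k, Y) = Y*(-1) = -Y)
y(j) = -16 - 4*j (y(j) = -16 + 2*(-j - j) = -16 + 2*(-2*j) = -16 - 4*j)
1/(y(x(-12)) + t(114)) = 1/((-16 - (-16)*(-12)) + (3/5 + (1/5)*114)) = 1/((-16 - 4*48) + (3/5 + 114/5)) = 1/((-16 - 192) + 117/5) = 1/(-208 + 117/5) = 1/(-923/5) = -5/923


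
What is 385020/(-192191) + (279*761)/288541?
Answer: -70288254891/55454983331 ≈ -1.2675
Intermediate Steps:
385020/(-192191) + (279*761)/288541 = 385020*(-1/192191) + 212319*(1/288541) = -385020/192191 + 212319/288541 = -70288254891/55454983331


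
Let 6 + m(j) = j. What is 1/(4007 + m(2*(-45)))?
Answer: 1/3911 ≈ 0.00025569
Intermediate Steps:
m(j) = -6 + j
1/(4007 + m(2*(-45))) = 1/(4007 + (-6 + 2*(-45))) = 1/(4007 + (-6 - 90)) = 1/(4007 - 96) = 1/3911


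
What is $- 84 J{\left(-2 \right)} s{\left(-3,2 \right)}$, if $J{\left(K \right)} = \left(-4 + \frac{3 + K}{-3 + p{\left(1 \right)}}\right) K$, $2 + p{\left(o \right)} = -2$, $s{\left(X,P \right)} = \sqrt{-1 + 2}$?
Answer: $-696$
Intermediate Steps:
$s{\left(X,P \right)} = 1$ ($s{\left(X,P \right)} = \sqrt{1} = 1$)
$p{\left(o \right)} = -4$ ($p{\left(o \right)} = -2 - 2 = -4$)
$J{\left(K \right)} = K \left(- \frac{31}{7} - \frac{K}{7}\right)$ ($J{\left(K \right)} = \left(-4 + \frac{3 + K}{-3 - 4}\right) K = \left(-4 + \frac{3 + K}{-7}\right) K = \left(-4 + \left(3 + K\right) \left(- \frac{1}{7}\right)\right) K = \left(-4 - \left(\frac{3}{7} + \frac{K}{7}\right)\right) K = \left(- \frac{31}{7} - \frac{K}{7}\right) K = K \left(- \frac{31}{7} - \frac{K}{7}\right)$)
$- 84 J{\left(-2 \right)} s{\left(-3,2 \right)} = - 84 \left(\left(- \frac{1}{7}\right) \left(-2\right) \left(31 - 2\right)\right) 1 = - 84 \left(\left(- \frac{1}{7}\right) \left(-2\right) 29\right) 1 = - 84 \cdot \frac{58}{7} \cdot 1 = - 696 \cdot 1 = \left(-1\right) 696 = -696$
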